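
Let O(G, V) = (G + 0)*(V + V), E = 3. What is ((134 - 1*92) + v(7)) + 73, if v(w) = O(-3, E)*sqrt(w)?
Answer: 115 - 18*sqrt(7) ≈ 67.376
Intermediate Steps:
O(G, V) = 2*G*V (O(G, V) = G*(2*V) = 2*G*V)
v(w) = -18*sqrt(w) (v(w) = (2*(-3)*3)*sqrt(w) = -18*sqrt(w))
((134 - 1*92) + v(7)) + 73 = ((134 - 1*92) - 18*sqrt(7)) + 73 = ((134 - 92) - 18*sqrt(7)) + 73 = (42 - 18*sqrt(7)) + 73 = 115 - 18*sqrt(7)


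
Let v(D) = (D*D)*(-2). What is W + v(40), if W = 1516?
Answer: -1684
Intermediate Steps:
v(D) = -2*D² (v(D) = D²*(-2) = -2*D²)
W + v(40) = 1516 - 2*40² = 1516 - 2*1600 = 1516 - 3200 = -1684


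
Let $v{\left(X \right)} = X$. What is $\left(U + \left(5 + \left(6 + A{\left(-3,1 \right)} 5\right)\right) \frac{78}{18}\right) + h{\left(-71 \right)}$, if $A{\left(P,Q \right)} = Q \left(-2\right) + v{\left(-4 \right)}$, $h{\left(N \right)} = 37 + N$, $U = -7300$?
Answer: $- \frac{22249}{3} \approx -7416.3$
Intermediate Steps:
$A{\left(P,Q \right)} = -4 - 2 Q$ ($A{\left(P,Q \right)} = Q \left(-2\right) - 4 = - 2 Q - 4 = -4 - 2 Q$)
$\left(U + \left(5 + \left(6 + A{\left(-3,1 \right)} 5\right)\right) \frac{78}{18}\right) + h{\left(-71 \right)} = \left(-7300 + \left(5 + \left(6 + \left(-4 - 2\right) 5\right)\right) \frac{78}{18}\right) + \left(37 - 71\right) = \left(-7300 + \left(5 + \left(6 + \left(-4 - 2\right) 5\right)\right) 78 \cdot \frac{1}{18}\right) - 34 = \left(-7300 + \left(5 + \left(6 - 30\right)\right) \frac{13}{3}\right) - 34 = \left(-7300 + \left(5 - 24\right) \frac{13}{3}\right) - 34 = \left(-7300 - \frac{247}{3}\right) - 34 = - \frac{22147}{3} - 34 = - \frac{22249}{3}$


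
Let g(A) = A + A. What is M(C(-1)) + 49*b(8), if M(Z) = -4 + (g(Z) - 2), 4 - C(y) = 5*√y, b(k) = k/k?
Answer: 51 - 10*I ≈ 51.0 - 10.0*I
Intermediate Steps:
g(A) = 2*A
b(k) = 1
C(y) = 4 - 5*√y
M(Z) = -6 + 2*Z (M(Z) = -4 + (2*Z - 2) = -4 + (-2 + 2*Z) = -6 + 2*Z)
M(C(-1)) + 49*b(8) = (-6 + 2*(4 - 5*I)) + 49*1 = (-6 + 2*(4 - 5*I)) + 49 = (-6 + (8 - 10*I)) + 49 = (2 - 10*I) + 49 = 51 - 10*I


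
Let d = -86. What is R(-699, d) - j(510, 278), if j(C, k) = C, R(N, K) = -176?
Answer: -686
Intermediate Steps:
R(-699, d) - j(510, 278) = -176 - 1*510 = -176 - 510 = -686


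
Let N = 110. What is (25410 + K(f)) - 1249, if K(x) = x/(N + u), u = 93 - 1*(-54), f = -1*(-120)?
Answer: 6209497/257 ≈ 24161.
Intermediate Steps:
f = 120
u = 147 (u = 93 + 54 = 147)
K(x) = x/257 (K(x) = x/(110 + 147) = x/257)
(25410 + K(f)) - 1249 = (25410 + (1/257)*120) - 1249 = (25410 + 120/257) - 1249 = 6530490/257 - 1249 = 6209497/257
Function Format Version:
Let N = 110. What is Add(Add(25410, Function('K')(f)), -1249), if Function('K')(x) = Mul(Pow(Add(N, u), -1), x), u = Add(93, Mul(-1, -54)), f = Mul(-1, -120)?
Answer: Rational(6209497, 257) ≈ 24161.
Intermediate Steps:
f = 120
u = 147 (u = Add(93, 54) = 147)
Function('K')(x) = Mul(Rational(1, 257), x) (Function('K')(x) = Mul(Pow(Add(110, 147), -1), x) = Mul(Pow(257, -1), x) = Mul(Rational(1, 257), x))
Add(Add(25410, Function('K')(f)), -1249) = Add(Add(25410, Mul(Rational(1, 257), 120)), -1249) = Add(Add(25410, Rational(120, 257)), -1249) = Add(Rational(6530490, 257), -1249) = Rational(6209497, 257)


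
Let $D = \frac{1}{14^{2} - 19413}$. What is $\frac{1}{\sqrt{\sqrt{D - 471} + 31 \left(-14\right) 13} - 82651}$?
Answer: $\frac{19217}{-1588304267 + \sqrt{38434} \sqrt{-54211157 + i \sqrt{43484266034}}} \approx -1.2099 \cdot 10^{-5} - 1.0996 \cdot 10^{-8} i$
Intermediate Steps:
$D = - \frac{1}{19217}$ ($D = \frac{1}{196 - 19413} = \frac{1}{-19217} = - \frac{1}{19217} \approx -5.2037 \cdot 10^{-5}$)
$\frac{1}{\sqrt{\sqrt{D - 471} + 31 \left(-14\right) 13} - 82651} = \frac{1}{\sqrt{\sqrt{- \frac{1}{19217} - 471} + 31 \left(-14\right) 13} - 82651} = \frac{1}{\sqrt{\sqrt{- \frac{9051208}{19217}} - 5642} - 82651} = \frac{1}{\sqrt{\frac{2 i \sqrt{43484266034}}{19217} - 5642} - 82651} = \frac{1}{\sqrt{-5642 + \frac{2 i \sqrt{43484266034}}{19217}} - 82651} = \frac{1}{-82651 + \sqrt{-5642 + \frac{2 i \sqrt{43484266034}}{19217}}}$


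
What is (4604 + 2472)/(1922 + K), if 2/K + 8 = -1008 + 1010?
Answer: 21228/5765 ≈ 3.6822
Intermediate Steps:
K = -⅓ (K = 2/(-8 + (-1008 + 1010)) = 2/(-8 + 2) = 2/(-6) = 2*(-⅙) = -⅓ ≈ -0.33333)
(4604 + 2472)/(1922 + K) = (4604 + 2472)/(1922 - ⅓) = 7076/(5765/3) = 7076*(3/5765) = 21228/5765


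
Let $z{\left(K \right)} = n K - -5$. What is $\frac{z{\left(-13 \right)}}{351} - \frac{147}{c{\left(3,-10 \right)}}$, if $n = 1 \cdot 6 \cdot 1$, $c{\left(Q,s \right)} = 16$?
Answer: $- \frac{52765}{5616} \approx -9.3955$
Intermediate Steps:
$n = 6$ ($n = 6 \cdot 1 = 6$)
$z{\left(K \right)} = 5 + 6 K$ ($z{\left(K \right)} = 6 K - -5 = 6 K + 5 = 5 + 6 K$)
$\frac{z{\left(-13 \right)}}{351} - \frac{147}{c{\left(3,-10 \right)}} = \frac{5 + 6 \left(-13\right)}{351} - \frac{147}{16} = \left(5 - 78\right) \frac{1}{351} - \frac{147}{16} = \left(-73\right) \frac{1}{351} - \frac{147}{16} = - \frac{73}{351} - \frac{147}{16} = - \frac{52765}{5616}$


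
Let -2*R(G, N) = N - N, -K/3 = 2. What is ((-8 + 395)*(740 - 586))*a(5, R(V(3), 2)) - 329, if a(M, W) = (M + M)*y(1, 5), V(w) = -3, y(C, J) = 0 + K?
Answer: -3576209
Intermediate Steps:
K = -6 (K = -3*2 = -6)
y(C, J) = -6 (y(C, J) = 0 - 6 = -6)
R(G, N) = 0 (R(G, N) = -(N - N)/2 = -1/2*0 = 0)
a(M, W) = -12*M (a(M, W) = (M + M)*(-6) = (2*M)*(-6) = -12*M)
((-8 + 395)*(740 - 586))*a(5, R(V(3), 2)) - 329 = ((-8 + 395)*(740 - 586))*(-12*5) - 329 = (387*154)*(-60) - 329 = 59598*(-60) - 329 = -3575880 - 329 = -3576209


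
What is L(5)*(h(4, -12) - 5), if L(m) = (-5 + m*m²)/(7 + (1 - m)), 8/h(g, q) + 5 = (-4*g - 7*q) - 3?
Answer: -584/3 ≈ -194.67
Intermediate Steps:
h(g, q) = 8/(-8 - 7*q - 4*g) (h(g, q) = 8/(-5 + ((-4*g - 7*q) - 3)) = 8/(-5 + ((-7*q - 4*g) - 3)) = 8/(-5 + (-3 - 7*q - 4*g)) = 8/(-8 - 7*q - 4*g))
L(m) = (-5 + m³)/(8 - m)
L(5)*(h(4, -12) - 5) = ((5 - 1*5³)/(-8 + 5))*(-8/(8 + 4*4 + 7*(-12)) - 5) = ((5 - 1*125)/(-3))*(-8/(8 + 16 - 84) - 5) = (-(5 - 125)/3)*(-8/(-60) - 5) = (-⅓*(-120))*(-8*(-1/60) - 5) = 40*(2/15 - 5) = 40*(-73/15) = -584/3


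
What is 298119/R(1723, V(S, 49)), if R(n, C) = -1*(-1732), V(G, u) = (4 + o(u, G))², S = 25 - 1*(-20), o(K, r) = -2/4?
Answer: 298119/1732 ≈ 172.12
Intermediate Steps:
o(K, r) = -½ (o(K, r) = -2*¼ = -½)
S = 45 (S = 25 + 20 = 45)
V(G, u) = 49/4 (V(G, u) = (4 - ½)² = (7/2)² = 49/4)
R(n, C) = 1732
298119/R(1723, V(S, 49)) = 298119/1732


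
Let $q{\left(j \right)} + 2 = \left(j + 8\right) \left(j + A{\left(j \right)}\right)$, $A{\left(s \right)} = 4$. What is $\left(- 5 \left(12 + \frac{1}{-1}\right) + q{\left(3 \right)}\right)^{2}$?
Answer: $400$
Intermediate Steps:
$q{\left(j \right)} = -2 + \left(4 + j\right) \left(8 + j\right)$ ($q{\left(j \right)} = -2 + \left(j + 8\right) \left(j + 4\right) = -2 + \left(8 + j\right) \left(4 + j\right) = -2 + \left(4 + j\right) \left(8 + j\right)$)
$\left(- 5 \left(12 + \frac{1}{-1}\right) + q{\left(3 \right)}\right)^{2} = \left(- 5 \left(12 + \frac{1}{-1}\right) + \left(30 + 3^{2} + 12 \cdot 3\right)\right)^{2} = \left(- 5 \left(12 - 1\right) + \left(30 + 9 + 36\right)\right)^{2} = \left(\left(-5\right) 11 + 75\right)^{2} = \left(-55 + 75\right)^{2} = 20^{2} = 400$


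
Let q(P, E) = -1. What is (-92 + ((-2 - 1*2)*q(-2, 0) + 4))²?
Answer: 7056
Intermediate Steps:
(-92 + ((-2 - 1*2)*q(-2, 0) + 4))² = (-92 + ((-2 - 1*2)*(-1) + 4))² = (-92 + ((-2 - 2)*(-1) + 4))² = (-92 + (-4*(-1) + 4))² = (-92 + (4 + 4))² = (-92 + 8)² = (-84)² = 7056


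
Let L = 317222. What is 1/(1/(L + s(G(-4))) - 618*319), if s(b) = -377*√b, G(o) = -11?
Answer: -19838667711393604/3911034629897020100245 - 377*I*√11/3911034629897020100245 ≈ -5.0725e-6 - 3.197e-19*I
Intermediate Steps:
1/(1/(L + s(G(-4))) - 618*319) = 1/(1/(317222 - 377*I*√11) - 618*319) = 1/(1/(317222 - 377*I*√11) - 197142) = 1/(-197142 + 1/(317222 - 377*I*√11))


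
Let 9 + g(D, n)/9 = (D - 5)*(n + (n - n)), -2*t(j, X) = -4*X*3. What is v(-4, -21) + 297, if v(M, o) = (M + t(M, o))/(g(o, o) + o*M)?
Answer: 1460219/4917 ≈ 296.97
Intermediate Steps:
t(j, X) = 6*X (t(j, X) = -(-4*X)*3/2 = -(-6)*X = 6*X)
g(D, n) = -81 + 9*n*(-5 + D) (g(D, n) = -81 + 9*((D - 5)*(n + (n - n))) = -81 + 9*((-5 + D)*(n + 0)) = -81 + 9*((-5 + D)*n) = -81 + 9*(n*(-5 + D)) = -81 + 9*n*(-5 + D))
v(M, o) = (M + 6*o)/(-81 - 45*o + 9*o**2 + M*o) (v(M, o) = (M + 6*o)/((-81 - 45*o + 9*o*o) + o*M) = (M + 6*o)/((-81 - 45*o + 9*o**2) + M*o) = (M + 6*o)/(-81 - 45*o + 9*o**2 + M*o))
v(-4, -21) + 297 = (-4 + 6*(-21))/(-81 - 45*(-21) + 9*(-21)**2 - 4*(-21)) + 297 = (-4 - 126)/(-81 + 945 + 9*441 + 84) + 297 = -130/(-81 + 945 + 3969 + 84) + 297 = -130/4917 + 297 = 1460219/4917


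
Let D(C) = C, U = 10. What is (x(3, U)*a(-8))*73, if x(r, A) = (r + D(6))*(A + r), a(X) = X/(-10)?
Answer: 34164/5 ≈ 6832.8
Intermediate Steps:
a(X) = -X/10 (a(X) = X*(-⅒) = -X/10)
x(r, A) = (6 + r)*(A + r) (x(r, A) = (r + 6)*(A + r) = (6 + r)*(A + r))
(x(3, U)*a(-8))*73 = ((3² + 6*10 + 6*3 + 10*3)*(-⅒*(-8)))*73 = ((9 + 60 + 18 + 30)*(⅘))*73 = (117*(⅘))*73 = (468/5)*73 = 34164/5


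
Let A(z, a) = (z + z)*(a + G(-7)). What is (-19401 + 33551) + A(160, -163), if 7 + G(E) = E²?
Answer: -24570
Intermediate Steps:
G(E) = -7 + E²
A(z, a) = 2*z*(42 + a) (A(z, a) = (z + z)*(a + (-7 + (-7)²)) = (2*z)*(a + (-7 + 49)) = (2*z)*(a + 42) = (2*z)*(42 + a) = 2*z*(42 + a))
(-19401 + 33551) + A(160, -163) = (-19401 + 33551) + 2*160*(42 - 163) = 14150 + 2*160*(-121) = 14150 - 38720 = -24570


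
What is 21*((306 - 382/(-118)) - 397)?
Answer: -108738/59 ≈ -1843.0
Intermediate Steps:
21*((306 - 382/(-118)) - 397) = 21*((306 - 382*(-1/118)) - 397) = 21*((306 + 191/59) - 397) = 21*(18245/59 - 397) = 21*(-5178/59) = -108738/59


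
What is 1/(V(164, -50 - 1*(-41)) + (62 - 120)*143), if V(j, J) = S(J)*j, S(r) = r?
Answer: -1/9770 ≈ -0.00010235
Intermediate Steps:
V(j, J) = J*j
1/(V(164, -50 - 1*(-41)) + (62 - 120)*143) = 1/((-50 - 1*(-41))*164 + (62 - 120)*143) = 1/((-50 + 41)*164 - 58*143) = 1/(-9*164 - 8294) = 1/(-1476 - 8294) = 1/(-9770) = -1/9770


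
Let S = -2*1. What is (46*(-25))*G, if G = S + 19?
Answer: -19550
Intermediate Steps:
S = -2
G = 17 (G = -2 + 19 = 17)
(46*(-25))*G = (46*(-25))*17 = -1150*17 = -19550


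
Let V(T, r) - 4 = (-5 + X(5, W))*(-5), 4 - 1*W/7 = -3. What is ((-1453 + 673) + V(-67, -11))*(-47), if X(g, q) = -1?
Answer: 35062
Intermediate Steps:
W = 49 (W = 28 - 7*(-3) = 28 + 21 = 49)
V(T, r) = 34 (V(T, r) = 4 + (-5 - 1)*(-5) = 4 - 6*(-5) = 4 + 30 = 34)
((-1453 + 673) + V(-67, -11))*(-47) = ((-1453 + 673) + 34)*(-47) = (-780 + 34)*(-47) = -746*(-47) = 35062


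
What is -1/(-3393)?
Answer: 1/3393 ≈ 0.00029472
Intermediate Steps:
-1/(-3393) = -1*(-1/3393) = 1/3393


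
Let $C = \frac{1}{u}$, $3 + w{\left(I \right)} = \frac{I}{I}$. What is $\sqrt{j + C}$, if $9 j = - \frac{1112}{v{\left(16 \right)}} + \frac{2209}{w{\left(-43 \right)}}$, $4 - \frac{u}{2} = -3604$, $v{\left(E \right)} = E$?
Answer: $\frac{5 i \sqrt{152827213}}{5412} \approx 11.421 i$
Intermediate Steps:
$w{\left(I \right)} = -2$ ($w{\left(I \right)} = -3 + \frac{I}{I} = -3 + 1 = -2$)
$u = 7216$ ($u = 8 - -7208 = 8 + 7208 = 7216$)
$C = \frac{1}{7216} \approx 0.00013858$
$j = - \frac{1174}{9}$ ($j = \frac{- \frac{1112}{16} + \frac{2209}{-2}}{9} = \frac{\left(-1112\right) \frac{1}{16} + 2209 \left(- \frac{1}{2}\right)}{9} = \frac{- \frac{139}{2} - \frac{2209}{2}}{9} = \frac{1}{9} \left(-1174\right) = - \frac{1174}{9} \approx -130.44$)
$\sqrt{j + C} = \sqrt{- \frac{1174}{9} + \frac{1}{7216}} = \sqrt{- \frac{8471575}{64944}} = \frac{5 i \sqrt{152827213}}{5412}$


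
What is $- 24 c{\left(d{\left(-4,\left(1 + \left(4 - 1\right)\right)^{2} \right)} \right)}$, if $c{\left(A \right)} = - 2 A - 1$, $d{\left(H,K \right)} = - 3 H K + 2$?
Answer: $9336$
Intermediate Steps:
$d{\left(H,K \right)} = 2 - 3 H K$ ($d{\left(H,K \right)} = - 3 H K + 2 = 2 - 3 H K$)
$c{\left(A \right)} = -1 - 2 A$
$- 24 c{\left(d{\left(-4,\left(1 + \left(4 - 1\right)\right)^{2} \right)} \right)} = - 24 \left(-1 - 2 \left(2 - - 12 \left(1 + \left(4 - 1\right)\right)^{2}\right)\right) = - 24 \left(-1 - 2 \left(2 - - 12 \left(1 + 3\right)^{2}\right)\right) = - 24 \left(-1 - 2 \left(2 - - 12 \cdot 4^{2}\right)\right) = - 24 \left(-1 - 2 \left(2 - \left(-12\right) 16\right)\right) = - 24 \left(-1 - 2 \left(2 + 192\right)\right) = - 24 \left(-1 - 388\right) = \left(-24\right) \left(-389\right) = 9336$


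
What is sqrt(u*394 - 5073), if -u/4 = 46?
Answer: I*sqrt(77569) ≈ 278.51*I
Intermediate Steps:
u = -184 (u = -4*46 = -184)
sqrt(u*394 - 5073) = sqrt(-184*394 - 5073) = sqrt(-72496 - 5073) = sqrt(-77569) = I*sqrt(77569)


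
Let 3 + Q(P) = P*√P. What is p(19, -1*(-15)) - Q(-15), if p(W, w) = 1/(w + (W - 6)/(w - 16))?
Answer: 7/2 + 15*I*√15 ≈ 3.5 + 58.095*I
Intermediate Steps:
Q(P) = -3 + P^(3/2) (Q(P) = -3 + P*√P = -3 + P^(3/2))
p(W, w) = 1/(w + (-6 + W)/(-16 + w))
p(19, -1*(-15)) - Q(-15) = (-16 - 1*(-15))/(-6 + 19 + (-1*(-15))² - (-16)*(-15)) - (-3 + (-15)^(3/2)) = (-16 + 15)/(-6 + 19 + 15² - 16*15) - (-3 - 15*I*√15) = -1/(-6 + 19 + 225 - 240) + (3 + 15*I*√15) = -1/(-2) + (3 + 15*I*√15) = -½*(-1) + (3 + 15*I*√15) = ½ + (3 + 15*I*√15) = 7/2 + 15*I*√15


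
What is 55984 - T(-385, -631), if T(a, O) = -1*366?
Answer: 56350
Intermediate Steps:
T(a, O) = -366
55984 - T(-385, -631) = 55984 - 1*(-366) = 55984 + 366 = 56350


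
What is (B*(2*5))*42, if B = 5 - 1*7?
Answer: -840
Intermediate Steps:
B = -2 (B = 5 - 7 = -2)
(B*(2*5))*42 = -4*5*42 = -2*10*42 = -20*42 = -840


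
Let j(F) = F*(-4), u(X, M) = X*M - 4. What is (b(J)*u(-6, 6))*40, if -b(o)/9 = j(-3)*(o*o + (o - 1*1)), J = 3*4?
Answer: 26784000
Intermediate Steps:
J = 12
u(X, M) = -4 + M*X (u(X, M) = M*X - 4 = -4 + M*X)
j(F) = -4*F
b(o) = 108 - 108*o - 108*o**2 (b(o) = -9*(-4*(-3))*(o*o + (o - 1*1)) = -108*(o**2 + (o - 1)) = -108*(o**2 + (-1 + o)) = -108*(-1 + o + o**2) = -9*(-12 + 12*o + 12*o**2) = 108 - 108*o - 108*o**2)
(b(J)*u(-6, 6))*40 = ((108 - 108*12 - 108*12**2)*(-4 + 6*(-6)))*40 = ((108 - 1296 - 108*144)*(-4 - 36))*40 = ((108 - 1296 - 15552)*(-40))*40 = -16740*(-40)*40 = 669600*40 = 26784000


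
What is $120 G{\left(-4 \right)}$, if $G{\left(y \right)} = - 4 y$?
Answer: $1920$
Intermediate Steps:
$120 G{\left(-4 \right)} = 120 \left(\left(-4\right) \left(-4\right)\right) = 120 \cdot 16 = 1920$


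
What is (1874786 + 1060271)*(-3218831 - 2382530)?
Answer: -16440313812577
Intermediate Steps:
(1874786 + 1060271)*(-3218831 - 2382530) = 2935057*(-5601361) = -16440313812577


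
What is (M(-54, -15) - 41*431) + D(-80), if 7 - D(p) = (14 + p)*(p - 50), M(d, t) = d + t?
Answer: -26313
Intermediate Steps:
D(p) = 7 - (-50 + p)*(14 + p) (D(p) = 7 - (14 + p)*(p - 50) = 7 - (14 + p)*(-50 + p) = 7 - (-50 + p)*(14 + p))
(M(-54, -15) - 41*431) + D(-80) = ((-54 - 15) - 41*431) + (707 - 1*(-80)² + 36*(-80)) = (-69 - 17671) + (707 - 1*6400 - 2880) = -17740 + (707 - 6400 - 2880) = -17740 - 8573 = -26313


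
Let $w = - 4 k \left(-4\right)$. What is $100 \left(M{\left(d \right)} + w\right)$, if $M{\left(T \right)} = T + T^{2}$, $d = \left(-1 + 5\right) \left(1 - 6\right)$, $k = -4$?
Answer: $31600$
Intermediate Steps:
$d = -20$ ($d = 4 \left(-5\right) = -20$)
$w = -64$ ($w = \left(-4\right) \left(-4\right) \left(-4\right) = 16 \left(-4\right) = -64$)
$100 \left(M{\left(d \right)} + w\right) = 100 \left(- 20 \left(1 - 20\right) - 64\right) = 100 \left(\left(-20\right) \left(-19\right) - 64\right) = 100 \left(380 - 64\right) = 100 \cdot 316 = 31600$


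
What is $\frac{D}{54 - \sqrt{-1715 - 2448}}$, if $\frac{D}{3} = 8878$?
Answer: $\frac{1438236}{7079} + \frac{26634 i \sqrt{4163}}{7079} \approx 203.17 + 242.75 i$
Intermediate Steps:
$D = 26634$ ($D = 3 \cdot 8878 = 26634$)
$\frac{D}{54 - \sqrt{-1715 - 2448}} = \frac{26634}{54 - \sqrt{-1715 - 2448}} = \frac{26634}{54 - \sqrt{-4163}} = \frac{26634}{54 - i \sqrt{4163}}$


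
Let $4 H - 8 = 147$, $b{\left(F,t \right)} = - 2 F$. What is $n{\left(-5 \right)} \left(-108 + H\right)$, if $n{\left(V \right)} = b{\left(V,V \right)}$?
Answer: $- \frac{1385}{2} \approx -692.5$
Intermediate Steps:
$n{\left(V \right)} = - 2 V$
$H = \frac{155}{4}$ ($H = 2 + \frac{1}{4} \cdot 147 = 2 + \frac{147}{4} = \frac{155}{4} \approx 38.75$)
$n{\left(-5 \right)} \left(-108 + H\right) = \left(-2\right) \left(-5\right) \left(-108 + \frac{155}{4}\right) = 10 \left(- \frac{277}{4}\right) = - \frac{1385}{2}$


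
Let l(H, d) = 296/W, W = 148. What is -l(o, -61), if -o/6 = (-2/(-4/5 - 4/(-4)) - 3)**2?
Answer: -2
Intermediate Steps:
o = -1014 (o = -6*(-2/(-4/5 - 4/(-4)) - 3)**2 = -6*(-2/(-4*1/5 - 4*(-1/4)) - 3)**2 = -6*(-2/(-4/5 + 1) - 3)**2 = -6*(-2/1/5 - 3)**2 = -6*(-2*5 - 3)**2 = -6*(-10 - 3)**2 = -6*(-13)**2 = -6*169 = -1014)
l(H, d) = 2 (l(H, d) = 296/148 = 296*(1/148) = 2)
-l(o, -61) = -1*2 = -2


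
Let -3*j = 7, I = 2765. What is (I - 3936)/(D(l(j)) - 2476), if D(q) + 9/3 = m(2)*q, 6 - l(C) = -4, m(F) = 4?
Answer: 1171/2439 ≈ 0.48011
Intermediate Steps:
j = -7/3 (j = -1/3*7 = -7/3 ≈ -2.3333)
l(C) = 10 (l(C) = 6 - 1*(-4) = 6 + 4 = 10)
D(q) = -3 + 4*q
(I - 3936)/(D(l(j)) - 2476) = (2765 - 3936)/((-3 + 4*10) - 2476) = -1171/((-3 + 40) - 2476) = -1171/(37 - 2476) = -1171/(-2439) = -1171*(-1/2439) = 1171/2439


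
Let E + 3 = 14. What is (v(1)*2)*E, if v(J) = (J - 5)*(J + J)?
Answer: -176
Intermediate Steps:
v(J) = 2*J*(-5 + J) (v(J) = (-5 + J)*(2*J) = 2*J*(-5 + J))
E = 11 (E = -3 + 14 = 11)
(v(1)*2)*E = ((2*1*(-5 + 1))*2)*11 = ((2*1*(-4))*2)*11 = -8*2*11 = -16*11 = -176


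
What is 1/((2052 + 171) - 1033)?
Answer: 1/1190 ≈ 0.00084034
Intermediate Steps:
1/((2052 + 171) - 1033) = 1/(2223 - 1033) = 1/1190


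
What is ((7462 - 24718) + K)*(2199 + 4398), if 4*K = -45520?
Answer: -188911692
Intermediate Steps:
K = -11380 (K = (1/4)*(-45520) = -11380)
((7462 - 24718) + K)*(2199 + 4398) = ((7462 - 24718) - 11380)*(2199 + 4398) = (-17256 - 11380)*6597 = -28636*6597 = -188911692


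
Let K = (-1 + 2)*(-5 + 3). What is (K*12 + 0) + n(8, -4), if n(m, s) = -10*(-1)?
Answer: -14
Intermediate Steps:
n(m, s) = 10
K = -2 (K = 1*(-2) = -2)
(K*12 + 0) + n(8, -4) = (-2*12 + 0) + 10 = (-24 + 0) + 10 = -24 + 10 = -14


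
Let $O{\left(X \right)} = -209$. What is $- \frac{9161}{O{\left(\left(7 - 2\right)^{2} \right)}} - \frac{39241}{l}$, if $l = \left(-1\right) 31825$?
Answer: $\frac{15776326}{350075} \approx 45.066$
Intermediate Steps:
$l = -31825$
$- \frac{9161}{O{\left(\left(7 - 2\right)^{2} \right)}} - \frac{39241}{l} = - \frac{9161}{-209} - \frac{39241}{-31825} = \left(-9161\right) \left(- \frac{1}{209}\right) - - \frac{39241}{31825} = \frac{9161}{209} + \frac{39241}{31825} = \frac{15776326}{350075}$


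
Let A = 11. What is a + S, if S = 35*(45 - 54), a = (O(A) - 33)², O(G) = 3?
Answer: 585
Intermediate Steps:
a = 900 (a = (3 - 33)² = (-30)² = 900)
S = -315 (S = 35*(-9) = -315)
a + S = 900 - 315 = 585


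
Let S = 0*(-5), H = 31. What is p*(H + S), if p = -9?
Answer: -279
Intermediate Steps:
S = 0
p*(H + S) = -9*(31 + 0) = -9*31 = -279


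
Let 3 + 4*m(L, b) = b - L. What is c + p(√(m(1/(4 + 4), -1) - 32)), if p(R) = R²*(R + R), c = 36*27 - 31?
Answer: 941 - 1057*I*√2114/128 ≈ 941.0 - 379.68*I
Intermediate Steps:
m(L, b) = -¾ - L/4 + b/4 (m(L, b) = -¾ + (b - L)/4 = -¾ + (-L/4 + b/4) = -¾ - L/4 + b/4)
c = 941 (c = 972 - 31 = 941)
p(R) = 2*R³ (p(R) = R²*(2*R) = 2*R³)
c + p(√(m(1/(4 + 4), -1) - 32)) = 941 + 2*(√((-¾ - 1/(4*(4 + 4)) + (¼)*(-1)) - 32))³ = 941 + 2*(√((-¾ - ¼/8 - ¼) - 32))³ = 941 + 2*(√((-¾ - ¼*⅛ - ¼) - 32))³ = 941 + 2*(√((-¾ - 1/32 - ¼) - 32))³ = 941 + 2*(√(-33/32 - 32))³ = 941 + 2*(√(-1057/32))³ = 941 + 2*(I*√2114/8)³ = 941 + 2*(-1057*I*√2114/256) = 941 - 1057*I*√2114/128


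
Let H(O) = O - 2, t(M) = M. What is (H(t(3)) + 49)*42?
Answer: 2100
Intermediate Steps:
H(O) = -2 + O
(H(t(3)) + 49)*42 = ((-2 + 3) + 49)*42 = (1 + 49)*42 = 50*42 = 2100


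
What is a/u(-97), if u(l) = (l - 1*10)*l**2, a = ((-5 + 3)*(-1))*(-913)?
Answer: 1826/1006763 ≈ 0.0018137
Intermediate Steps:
a = -1826 (a = -2*(-1)*(-913) = 2*(-913) = -1826)
u(l) = l**2*(-10 + l) (u(l) = (l - 10)*l**2 = (-10 + l)*l**2 = l**2*(-10 + l))
a/u(-97) = -1826*1/(9409*(-10 - 97)) = -1826/(9409*(-107)) = -1826/(-1006763) = -1826*(-1/1006763) = 1826/1006763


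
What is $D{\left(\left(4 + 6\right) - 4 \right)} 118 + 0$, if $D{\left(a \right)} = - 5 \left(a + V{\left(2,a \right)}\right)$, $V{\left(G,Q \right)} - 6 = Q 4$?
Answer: $-21240$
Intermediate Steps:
$V{\left(G,Q \right)} = 6 + 4 Q$ ($V{\left(G,Q \right)} = 6 + Q 4 = 6 + 4 Q$)
$D{\left(a \right)} = -30 - 25 a$ ($D{\left(a \right)} = - 5 \left(a + \left(6 + 4 a\right)\right) = - 5 \left(6 + 5 a\right) = -30 - 25 a$)
$D{\left(\left(4 + 6\right) - 4 \right)} 118 + 0 = \left(-30 - 25 \left(\left(4 + 6\right) - 4\right)\right) 118 + 0 = \left(-30 - 25 \left(10 - 4\right)\right) 118 + 0 = \left(-30 - 150\right) 118 + 0 = \left(-180\right) 118 + 0 = -21240 + 0 = -21240$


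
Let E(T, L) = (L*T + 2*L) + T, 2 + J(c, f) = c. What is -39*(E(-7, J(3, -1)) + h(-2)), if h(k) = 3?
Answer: 351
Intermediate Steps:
J(c, f) = -2 + c
E(T, L) = T + 2*L + L*T (E(T, L) = (2*L + L*T) + T = T + 2*L + L*T)
-39*(E(-7, J(3, -1)) + h(-2)) = -39*((-7 + 2*(-2 + 3) + (-2 + 3)*(-7)) + 3) = -39*((-7 + 2*1 + 1*(-7)) + 3) = -39*((-7 + 2 - 7) + 3) = -39*(-12 + 3) = -39*(-9) = 351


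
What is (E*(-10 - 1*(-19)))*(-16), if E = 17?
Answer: -2448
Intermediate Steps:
(E*(-10 - 1*(-19)))*(-16) = (17*(-10 - 1*(-19)))*(-16) = (17*(-10 + 19))*(-16) = (17*9)*(-16) = 153*(-16) = -2448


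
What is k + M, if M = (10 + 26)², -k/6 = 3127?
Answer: -17466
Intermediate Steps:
k = -18762 (k = -6*3127 = -18762)
M = 1296 (M = 36² = 1296)
k + M = -18762 + 1296 = -17466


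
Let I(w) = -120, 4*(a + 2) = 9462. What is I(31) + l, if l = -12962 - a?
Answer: -30891/2 ≈ -15446.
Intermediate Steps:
a = 4727/2 (a = -2 + (1/4)*9462 = -2 + 4731/2 = 4727/2 ≈ 2363.5)
l = -30651/2 (l = -12962 - 1*4727/2 = -12962 - 4727/2 = -30651/2 ≈ -15326.)
I(31) + l = -120 - 30651/2 = -30891/2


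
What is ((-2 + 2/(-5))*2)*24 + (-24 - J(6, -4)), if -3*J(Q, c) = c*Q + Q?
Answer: -726/5 ≈ -145.20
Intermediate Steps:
J(Q, c) = -Q/3 - Q*c/3 (J(Q, c) = -(c*Q + Q)/3 = -(Q*c + Q)/3 = -(Q + Q*c)/3 = -Q/3 - Q*c/3)
((-2 + 2/(-5))*2)*24 + (-24 - J(6, -4)) = ((-2 + 2/(-5))*2)*24 + (-24 - (-1)*6*(1 - 4)/3) = ((-2 + 2*(-⅕))*2)*24 + (-24 - (-1)*6*(-3)/3) = ((-2 - ⅖)*2)*24 + (-24 - 1*6) = -12/5*2*24 + (-24 - 6) = -24/5*24 - 30 = -576/5 - 30 = -726/5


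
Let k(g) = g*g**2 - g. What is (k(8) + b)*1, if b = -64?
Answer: 440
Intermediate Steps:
k(g) = g**3 - g
(k(8) + b)*1 = ((8**3 - 1*8) - 64)*1 = ((512 - 8) - 64)*1 = (504 - 64)*1 = 440*1 = 440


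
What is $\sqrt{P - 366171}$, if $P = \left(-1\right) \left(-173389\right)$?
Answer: $i \sqrt{192782} \approx 439.07 i$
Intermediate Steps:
$P = 173389$
$\sqrt{P - 366171} = \sqrt{173389 - 366171} = \sqrt{-192782} = i \sqrt{192782}$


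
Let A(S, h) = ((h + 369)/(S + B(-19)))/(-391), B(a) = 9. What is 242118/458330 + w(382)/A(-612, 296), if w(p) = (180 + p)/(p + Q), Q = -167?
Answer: 6076537038963/6552973175 ≈ 927.29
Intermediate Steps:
A(S, h) = -(369 + h)/(391*(9 + S)) (A(S, h) = ((h + 369)/(S + 9))/(-391) = ((369 + h)/(9 + S))*(-1/391) = -(369 + h)/(391*(9 + S)))
w(p) = (180 + p)/(-167 + p) (w(p) = (180 + p)/(p - 167) = (180 + p)/(-167 + p))
242118/458330 + w(382)/A(-612, 296) = 242118/458330 + ((180 + 382)/(-167 + 382))/(((-369 - 1*296)/(391*(9 - 612)))) = 242118*(1/458330) + (562/215)/(((1/391)*(-369 - 296)/(-603))) = 121059/229165 + ((1/215)*562)/(((1/391)*(-1/603)*(-665))) = 121059/229165 + 562/(215*(665/235773)) = 121059/229165 + (562/215)*(235773/665) = 121059/229165 + 132504426/142975 = 6076537038963/6552973175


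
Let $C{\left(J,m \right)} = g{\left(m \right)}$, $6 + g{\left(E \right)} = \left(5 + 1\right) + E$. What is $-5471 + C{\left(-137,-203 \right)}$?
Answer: $-5674$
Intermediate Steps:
$g{\left(E \right)} = E$ ($g{\left(E \right)} = -6 + \left(\left(5 + 1\right) + E\right) = -6 + \left(6 + E\right) = E$)
$C{\left(J,m \right)} = m$
$-5471 + C{\left(-137,-203 \right)} = -5471 - 203 = -5674$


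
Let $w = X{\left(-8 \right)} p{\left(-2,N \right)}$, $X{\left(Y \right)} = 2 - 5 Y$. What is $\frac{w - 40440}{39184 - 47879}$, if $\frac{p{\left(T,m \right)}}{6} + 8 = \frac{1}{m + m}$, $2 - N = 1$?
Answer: $\frac{8466}{1739} \approx 4.8683$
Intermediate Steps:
$N = 1$ ($N = 2 - 1 = 1$)
$p{\left(T,m \right)} = -48 + \frac{3}{m}$ ($p{\left(T,m \right)} = -48 + \frac{6}{m + m} = -48 + \frac{6}{2 m} = -48 + 6 \frac{1}{2 m} = -48 + \frac{3}{m}$)
$w = -1890$ ($w = \left(2 - -40\right) \left(-48 + \frac{3}{1}\right) = \left(2 + 40\right) \left(-48 + 3 \cdot 1\right) = 42 \left(-48 + 3\right) = 42 \left(-45\right) = -1890$)
$\frac{w - 40440}{39184 - 47879} = \frac{-1890 - 40440}{39184 - 47879} = - \frac{42330}{-8695} = \left(-42330\right) \left(- \frac{1}{8695}\right) = \frac{8466}{1739}$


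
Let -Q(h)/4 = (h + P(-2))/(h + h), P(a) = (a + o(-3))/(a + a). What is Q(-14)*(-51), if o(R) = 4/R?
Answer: 1343/14 ≈ 95.929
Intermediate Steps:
P(a) = (-4/3 + a)/(2*a) (P(a) = (a + 4/(-3))/(a + a) = (a + 4*(-1/3))/((2*a)) = (a - 4/3)*(1/(2*a)) = (-4/3 + a)*(1/(2*a)) = (-4/3 + a)/(2*a))
Q(h) = -2*(5/6 + h)/h (Q(h) = -4*(h + (1/6)*(-4 + 3*(-2))/(-2))/(h + h) = -4*(h + (1/6)*(-1/2)*(-4 - 6))/(2*h) = -4*(h + (1/6)*(-1/2)*(-10))*1/(2*h) = -4*(h + 5/6)*1/(2*h) = -4*(5/6 + h)*1/(2*h) = -2*(5/6 + h)/h)
Q(-14)*(-51) = (-2 - 5/3/(-14))*(-51) = (-2 - 5/3*(-1/14))*(-51) = (-2 + 5/42)*(-51) = -79/42*(-51) = 1343/14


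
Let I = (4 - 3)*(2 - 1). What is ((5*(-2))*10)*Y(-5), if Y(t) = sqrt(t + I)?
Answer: -200*I ≈ -200.0*I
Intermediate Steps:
I = 1 (I = 1*1 = 1)
Y(t) = sqrt(1 + t) (Y(t) = sqrt(t + 1) = sqrt(1 + t))
((5*(-2))*10)*Y(-5) = ((5*(-2))*10)*sqrt(1 - 5) = (-10*10)*sqrt(-4) = -200*I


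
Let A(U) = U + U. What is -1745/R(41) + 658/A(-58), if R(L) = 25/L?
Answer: -831567/290 ≈ -2867.5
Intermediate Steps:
A(U) = 2*U
-1745/R(41) + 658/A(-58) = -1745/(25/41) + 658/((2*(-58))) = -1745/(25*(1/41)) + 658/(-116) = -1745/25/41 + 658*(-1/116) = -1745*41/25 - 329/58 = -14309/5 - 329/58 = -831567/290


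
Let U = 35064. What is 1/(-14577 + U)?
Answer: 1/20487 ≈ 4.8811e-5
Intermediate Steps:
1/(-14577 + U) = 1/(-14577 + 35064) = 1/20487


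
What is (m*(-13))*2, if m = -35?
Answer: 910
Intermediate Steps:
(m*(-13))*2 = -35*(-13)*2 = 455*2 = 910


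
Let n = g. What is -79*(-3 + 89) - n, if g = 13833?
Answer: -20627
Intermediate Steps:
n = 13833
-79*(-3 + 89) - n = -79*(-3 + 89) - 1*13833 = -79*86 - 13833 = -6794 - 13833 = -20627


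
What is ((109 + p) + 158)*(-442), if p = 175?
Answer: -195364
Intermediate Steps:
((109 + p) + 158)*(-442) = ((109 + 175) + 158)*(-442) = (284 + 158)*(-442) = 442*(-442) = -195364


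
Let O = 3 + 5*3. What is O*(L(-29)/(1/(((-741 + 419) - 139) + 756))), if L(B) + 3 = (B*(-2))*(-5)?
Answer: -1555830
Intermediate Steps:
L(B) = -3 + 10*B (L(B) = -3 + (B*(-2))*(-5) = -3 - 2*B*(-5) = -3 + 10*B)
O = 18 (O = 3 + 15 = 18)
O*(L(-29)/(1/(((-741 + 419) - 139) + 756))) = 18*((-3 + 10*(-29))/(1/(((-741 + 419) - 139) + 756))) = 18*((-3 - 290)/(1/((-322 - 139) + 756))) = 18*(-293/(1/(-461 + 756))) = 18*(-293/(1/295)) = 18*(-293/1/295) = 18*(-293*295) = 18*(-86435) = -1555830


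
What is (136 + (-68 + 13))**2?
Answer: 6561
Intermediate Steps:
(136 + (-68 + 13))**2 = (136 - 55)**2 = 81**2 = 6561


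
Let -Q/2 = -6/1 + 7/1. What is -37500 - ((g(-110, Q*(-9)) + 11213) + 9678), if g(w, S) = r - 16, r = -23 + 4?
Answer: -58356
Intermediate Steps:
r = -19
Q = -2 (Q = -2*(-6/1 + 7/1) = -2*(-6*1 + 7*1) = -2*(-6 + 7) = -2*1 = -2)
g(w, S) = -35 (g(w, S) = -19 - 16 = -35)
-37500 - ((g(-110, Q*(-9)) + 11213) + 9678) = -37500 - ((-35 + 11213) + 9678) = -37500 - (11178 + 9678) = -37500 - 1*20856 = -37500 - 20856 = -58356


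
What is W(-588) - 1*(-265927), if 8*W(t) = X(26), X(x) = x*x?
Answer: 532023/2 ≈ 2.6601e+5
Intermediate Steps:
X(x) = x²
W(t) = 169/2 (W(t) = (⅛)*26² = (⅛)*676 = 169/2)
W(-588) - 1*(-265927) = 169/2 - 1*(-265927) = 169/2 + 265927 = 532023/2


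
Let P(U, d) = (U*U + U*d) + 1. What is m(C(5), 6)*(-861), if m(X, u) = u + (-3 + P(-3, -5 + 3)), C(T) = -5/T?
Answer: -16359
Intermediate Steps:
P(U, d) = 1 + U**2 + U*d (P(U, d) = (U**2 + U*d) + 1 = 1 + U**2 + U*d)
m(X, u) = 13 + u (m(X, u) = u + (-3 + (1 + (-3)**2 - 3*(-5 + 3))) = u + (-3 + (1 + 9 - 3*(-2))) = u + (-3 + (1 + 9 + 6)) = u + (-3 + 16) = u + 13 = 13 + u)
m(C(5), 6)*(-861) = (13 + 6)*(-861) = 19*(-861) = -16359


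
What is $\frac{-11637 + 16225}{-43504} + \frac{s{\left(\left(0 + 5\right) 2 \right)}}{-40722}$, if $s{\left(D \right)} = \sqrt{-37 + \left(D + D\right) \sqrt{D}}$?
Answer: $- \frac{1147}{10876} - \frac{\sqrt{-37 + 20 \sqrt{10}}}{40722} \approx -0.10559$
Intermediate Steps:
$s{\left(D \right)} = \sqrt{-37 + 2 D^{\frac{3}{2}}}$ ($s{\left(D \right)} = \sqrt{-37 + 2 D \sqrt{D}} = \sqrt{-37 + 2 D^{\frac{3}{2}}}$)
$\frac{-11637 + 16225}{-43504} + \frac{s{\left(\left(0 + 5\right) 2 \right)}}{-40722} = \frac{-11637 + 16225}{-43504} + \frac{\sqrt{-37 + 2 \left(\left(0 + 5\right) 2\right)^{\frac{3}{2}}}}{-40722} = 4588 \left(- \frac{1}{43504}\right) + \sqrt{-37 + 2 \left(5 \cdot 2\right)^{\frac{3}{2}}} \left(- \frac{1}{40722}\right) = - \frac{1147}{10876} + \sqrt{-37 + 2 \cdot 10^{\frac{3}{2}}} \left(- \frac{1}{40722}\right) = - \frac{1147}{10876} + \sqrt{-37 + 2 \cdot 10 \sqrt{10}} \left(- \frac{1}{40722}\right) = - \frac{1147}{10876} + \sqrt{-37 + 20 \sqrt{10}} \left(- \frac{1}{40722}\right) = - \frac{1147}{10876} - \frac{\sqrt{-37 + 20 \sqrt{10}}}{40722}$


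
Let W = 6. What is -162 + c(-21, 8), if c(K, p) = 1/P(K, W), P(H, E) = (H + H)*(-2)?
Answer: -13607/84 ≈ -161.99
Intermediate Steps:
P(H, E) = -4*H (P(H, E) = (2*H)*(-2) = -4*H)
c(K, p) = -1/(4*K) (c(K, p) = 1/(-4*K) = -1/(4*K))
-162 + c(-21, 8) = -162 - ¼/(-21) = -162 - ¼*(-1/21) = -162 + 1/84 = -13607/84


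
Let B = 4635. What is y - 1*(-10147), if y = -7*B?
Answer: -22298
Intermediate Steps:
y = -32445 (y = -7*4635 = -32445)
y - 1*(-10147) = -32445 - 1*(-10147) = -32445 + 10147 = -22298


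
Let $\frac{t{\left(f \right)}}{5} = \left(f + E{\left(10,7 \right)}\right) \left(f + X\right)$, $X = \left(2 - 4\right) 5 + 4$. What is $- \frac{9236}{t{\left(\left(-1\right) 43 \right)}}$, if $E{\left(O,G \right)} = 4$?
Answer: $- \frac{9236}{9555} \approx -0.96661$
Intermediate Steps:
$X = -6$ ($X = \left(-2\right) 5 + 4 = -10 + 4 = -6$)
$t{\left(f \right)} = 5 \left(-6 + f\right) \left(4 + f\right)$ ($t{\left(f \right)} = 5 \left(f + 4\right) \left(f - 6\right) = 5 \left(4 + f\right) \left(-6 + f\right) = 5 \left(-6 + f\right) \left(4 + f\right)$)
$- \frac{9236}{t{\left(\left(-1\right) 43 \right)}} = - \frac{9236}{-120 - 10 \left(\left(-1\right) 43\right) + 5 \left(\left(-1\right) 43\right)^{2}} = - \frac{9236}{-120 - -430 + 5 \left(-43\right)^{2}} = - \frac{9236}{-120 + 430 + 5 \cdot 1849} = - \frac{9236}{-120 + 430 + 9245} = - \frac{9236}{9555}$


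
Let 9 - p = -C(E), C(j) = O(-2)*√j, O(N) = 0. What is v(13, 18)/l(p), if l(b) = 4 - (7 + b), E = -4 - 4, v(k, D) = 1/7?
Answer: -1/84 ≈ -0.011905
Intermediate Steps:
v(k, D) = ⅐
E = -8
C(j) = 0 (C(j) = 0*√j = 0)
p = 9 (p = 9 - (-1)*0 = 9 - 1*0 = 9 + 0 = 9)
l(b) = -3 - b (l(b) = 4 + (-7 - b) = -3 - b)
v(13, 18)/l(p) = 1/(7*(-3 - 1*9)) = 1/(7*(-3 - 9)) = (⅐)/(-12) = (⅐)*(-1/12) = -1/84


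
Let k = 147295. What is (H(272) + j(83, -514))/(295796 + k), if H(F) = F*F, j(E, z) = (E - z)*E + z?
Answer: 41007/147697 ≈ 0.27764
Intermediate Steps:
j(E, z) = z + E*(E - z) (j(E, z) = E*(E - z) + z = z + E*(E - z))
H(F) = F²
(H(272) + j(83, -514))/(295796 + k) = (272² + (-514 + 83² - 1*83*(-514)))/(295796 + 147295) = (73984 + (-514 + 6889 + 42662))/443091 = (73984 + 49037)*(1/443091) = 123021*(1/443091) = 41007/147697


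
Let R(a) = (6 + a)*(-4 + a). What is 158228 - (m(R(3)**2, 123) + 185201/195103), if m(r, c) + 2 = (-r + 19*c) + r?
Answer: 30415006778/195103 ≈ 1.5589e+5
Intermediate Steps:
R(a) = (-4 + a)*(6 + a)
m(r, c) = -2 + 19*c (m(r, c) = -2 + ((-r + 19*c) + r) = -2 + 19*c)
158228 - (m(R(3)**2, 123) + 185201/195103) = 158228 - ((-2 + 19*123) + 185201/195103) = 158228 - ((-2 + 2337) + 185201*(1/195103)) = 158228 - (2335 + 185201/195103) = 158228 - 1*455750706/195103 = 158228 - 455750706/195103 = 30415006778/195103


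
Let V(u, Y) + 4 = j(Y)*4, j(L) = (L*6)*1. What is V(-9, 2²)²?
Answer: 8464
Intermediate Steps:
j(L) = 6*L (j(L) = (6*L)*1 = 6*L)
V(u, Y) = -4 + 24*Y (V(u, Y) = -4 + (6*Y)*4 = -4 + 24*Y)
V(-9, 2²)² = (-4 + 24*2²)² = (-4 + 24*4)² = (-4 + 96)² = 92² = 8464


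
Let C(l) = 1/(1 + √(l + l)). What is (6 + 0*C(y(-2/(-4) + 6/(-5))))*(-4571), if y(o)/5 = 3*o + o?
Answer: -27426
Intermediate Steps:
y(o) = 20*o (y(o) = 5*(3*o + o) = 5*(4*o) = 20*o)
C(l) = 1/(1 + √2*√l) (C(l) = 1/(1 + √(2*l)) = 1/(1 + √2*√l))
(6 + 0*C(y(-2/(-4) + 6/(-5))))*(-4571) = (6 + 0/(1 + √2*√(20*(-2/(-4) + 6/(-5)))))*(-4571) = (6 + 0/(1 + √2*√(20*(-2*(-¼) + 6*(-⅕)))))*(-4571) = (6 + 0/(1 + √2*√(20*(½ - 6/5))))*(-4571) = (6 + 0/(1 + √2*√(20*(-7/10))))*(-4571) = (6 + 0/(1 + √2*√(-14)))*(-4571) = (6 + 0/(1 + √2*(I*√14)))*(-4571) = (6 + 0/(1 + 2*I*√7))*(-4571) = (6 + 0)*(-4571) = 6*(-4571) = -27426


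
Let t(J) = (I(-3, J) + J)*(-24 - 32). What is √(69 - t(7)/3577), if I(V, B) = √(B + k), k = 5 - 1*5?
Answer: √(18045965 + 4088*√7)/511 ≈ 8.3157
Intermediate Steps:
k = 0 (k = 5 - 5 = 0)
I(V, B) = √B (I(V, B) = √(B + 0) = √B)
t(J) = -56*J - 56*√J (t(J) = (√J + J)*(-24 - 32) = (J + √J)*(-56) = -56*J - 56*√J)
√(69 - t(7)/3577) = √(69 - (-56*7 - 56*√7)/3577) = √(69 - (-392 - 56*√7)*(1/3577)) = √(69 + (392 + 56*√7)*(1/3577)) = √(69 + (8/73 + 8*√7/511)) = √(5045/73 + 8*√7/511)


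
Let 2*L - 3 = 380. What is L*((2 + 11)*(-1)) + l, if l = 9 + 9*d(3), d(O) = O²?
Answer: -4799/2 ≈ -2399.5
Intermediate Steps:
L = 383/2 (L = 3/2 + (½)*380 = 3/2 + 190 = 383/2 ≈ 191.50)
l = 90 (l = 9 + 9*3² = 9 + 9*9 = 9 + 81 = 90)
L*((2 + 11)*(-1)) + l = 383*((2 + 11)*(-1))/2 + 90 = 383*(13*(-1))/2 + 90 = (383/2)*(-13) + 90 = -4979/2 + 90 = -4799/2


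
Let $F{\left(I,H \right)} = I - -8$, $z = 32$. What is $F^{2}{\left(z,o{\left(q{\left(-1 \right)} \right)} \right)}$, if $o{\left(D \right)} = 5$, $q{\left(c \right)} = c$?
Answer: $1600$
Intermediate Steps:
$F{\left(I,H \right)} = 8 + I$ ($F{\left(I,H \right)} = I + 8 = 8 + I$)
$F^{2}{\left(z,o{\left(q{\left(-1 \right)} \right)} \right)} = \left(8 + 32\right)^{2} = 40^{2} = 1600$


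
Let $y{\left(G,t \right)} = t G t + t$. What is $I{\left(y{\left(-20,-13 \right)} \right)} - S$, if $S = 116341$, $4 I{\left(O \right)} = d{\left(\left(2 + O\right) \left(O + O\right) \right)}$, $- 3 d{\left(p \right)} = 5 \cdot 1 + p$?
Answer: $- \frac{24407423}{12} \approx -2.034 \cdot 10^{6}$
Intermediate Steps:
$d{\left(p \right)} = - \frac{5}{3} - \frac{p}{3}$ ($d{\left(p \right)} = - \frac{5 \cdot 1 + p}{3} = - \frac{5 + p}{3} = - \frac{5}{3} - \frac{p}{3}$)
$y{\left(G,t \right)} = t + G t^{2}$ ($y{\left(G,t \right)} = G t t + t = G t^{2} + t = t + G t^{2}$)
$I{\left(O \right)} = - \frac{5}{12} - \frac{O \left(2 + O\right)}{6}$ ($I{\left(O \right)} = \frac{- \frac{5}{3} - \frac{\left(2 + O\right) \left(O + O\right)}{3}}{4} = \frac{- \frac{5}{3} - \frac{\left(2 + O\right) 2 O}{3}}{4} = \frac{- \frac{5}{3} - \frac{2 O \left(2 + O\right)}{3}}{4} = - \frac{5}{12} - \frac{O \left(2 + O\right)}{6}$)
$I{\left(y{\left(-20,-13 \right)} \right)} - S = \left(- \frac{5}{12} - \frac{- 13 \left(1 - -260\right) \left(2 - 13 \left(1 - -260\right)\right)}{6}\right) - 116341 = \left(- \frac{5}{12} - \frac{- 13 \left(1 + 260\right) \left(2 - 13 \left(1 + 260\right)\right)}{6}\right) - 116341 = \left(- \frac{5}{12} - \frac{\left(-13\right) 261 \left(2 - 3393\right)}{6}\right) - 116341 = \left(- \frac{5}{12} - - \frac{1131 \left(2 - 3393\right)}{2}\right) - 116341 = \left(- \frac{5}{12} - \left(- \frac{1131}{2}\right) \left(-3391\right)\right) - 116341 = \left(- \frac{5}{12} - \frac{3835221}{2}\right) - 116341 = - \frac{23011331}{12} - 116341 = - \frac{24407423}{12}$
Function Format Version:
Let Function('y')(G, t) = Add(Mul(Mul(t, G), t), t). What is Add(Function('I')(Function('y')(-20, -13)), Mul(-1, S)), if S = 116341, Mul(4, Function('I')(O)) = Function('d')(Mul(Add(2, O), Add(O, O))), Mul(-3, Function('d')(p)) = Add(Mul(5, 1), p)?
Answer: Rational(-24407423, 12) ≈ -2.0340e+6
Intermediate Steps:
Function('d')(p) = Add(Rational(-5, 3), Mul(Rational(-1, 3), p)) (Function('d')(p) = Mul(Rational(-1, 3), Add(Mul(5, 1), p)) = Mul(Rational(-1, 3), Add(5, p)) = Add(Rational(-5, 3), Mul(Rational(-1, 3), p)))
Function('y')(G, t) = Add(t, Mul(G, Pow(t, 2))) (Function('y')(G, t) = Add(Mul(Mul(G, t), t), t) = Add(Mul(G, Pow(t, 2)), t) = Add(t, Mul(G, Pow(t, 2))))
Function('I')(O) = Add(Rational(-5, 12), Mul(Rational(-1, 6), O, Add(2, O))) (Function('I')(O) = Mul(Rational(1, 4), Add(Rational(-5, 3), Mul(Rational(-1, 3), Mul(Add(2, O), Add(O, O))))) = Mul(Rational(1, 4), Add(Rational(-5, 3), Mul(Rational(-1, 3), Mul(Add(2, O), Mul(2, O))))) = Mul(Rational(1, 4), Add(Rational(-5, 3), Mul(Rational(-1, 3), Mul(2, O, Add(2, O))))) = Mul(Rational(1, 4), Add(Rational(-5, 3), Mul(Rational(-2, 3), O, Add(2, O)))) = Add(Rational(-5, 12), Mul(Rational(-1, 6), O, Add(2, O))))
Add(Function('I')(Function('y')(-20, -13)), Mul(-1, S)) = Add(Add(Rational(-5, 12), Mul(Rational(-1, 6), Mul(-13, Add(1, Mul(-20, -13))), Add(2, Mul(-13, Add(1, Mul(-20, -13)))))), Mul(-1, 116341)) = Add(Add(Rational(-5, 12), Mul(Rational(-1, 6), Mul(-13, Add(1, 260)), Add(2, Mul(-13, Add(1, 260))))), -116341) = Add(Add(Rational(-5, 12), Mul(Rational(-1, 6), Mul(-13, 261), Add(2, Mul(-13, 261)))), -116341) = Add(Add(Rational(-5, 12), Mul(Rational(-1, 6), -3393, Add(2, -3393))), -116341) = Add(Add(Rational(-5, 12), Mul(Rational(-1, 6), -3393, -3391)), -116341) = Add(Add(Rational(-5, 12), Rational(-3835221, 2)), -116341) = Add(Rational(-23011331, 12), -116341) = Rational(-24407423, 12)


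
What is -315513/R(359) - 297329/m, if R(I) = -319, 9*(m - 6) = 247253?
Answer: 7015903812/7171903 ≈ 978.25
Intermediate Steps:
m = 247307/9 (m = 6 + (⅑)*247253 = 6 + 247253/9 = 247307/9 ≈ 27479.)
-315513/R(359) - 297329/m = -315513/(-319) - 297329/247307/9 = -315513*(-1/319) - 297329*9/247307 = 28683/29 - 2675961/247307 = 7015903812/7171903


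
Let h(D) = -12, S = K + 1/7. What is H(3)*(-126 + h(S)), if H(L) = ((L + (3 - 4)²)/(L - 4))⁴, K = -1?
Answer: -35328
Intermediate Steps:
S = -6/7 (S = -1 + 1/7 = -1 + ⅐ = -6/7 ≈ -0.85714)
H(L) = (1 + L)⁴/(-4 + L)⁴ (H(L) = ((L + (-1)²)/(-4 + L))⁴ = ((L + 1)/(-4 + L))⁴ = ((1 + L)/(-4 + L))⁴ = (1 + L)⁴/(-4 + L)⁴)
H(3)*(-126 + h(S)) = ((1 + 3)⁴/(-4 + 3)⁴)*(-126 - 12) = (4⁴/(-1)⁴)*(-138) = (256*1)*(-138) = 256*(-138) = -35328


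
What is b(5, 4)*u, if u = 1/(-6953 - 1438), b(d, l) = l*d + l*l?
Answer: -12/2797 ≈ -0.0042903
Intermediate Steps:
b(d, l) = l² + d*l (b(d, l) = d*l + l² = l² + d*l)
u = -1/8391 (u = 1/(-8391) = -1/8391 ≈ -0.00011918)
b(5, 4)*u = (4*(5 + 4))*(-1/8391) = (4*9)*(-1/8391) = 36*(-1/8391) = -12/2797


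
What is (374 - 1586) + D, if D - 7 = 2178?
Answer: 973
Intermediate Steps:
D = 2185 (D = 7 + 2178 = 2185)
(374 - 1586) + D = (374 - 1586) + 2185 = -1212 + 2185 = 973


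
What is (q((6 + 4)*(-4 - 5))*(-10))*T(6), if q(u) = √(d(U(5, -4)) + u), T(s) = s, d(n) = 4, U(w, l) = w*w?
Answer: -60*I*√86 ≈ -556.42*I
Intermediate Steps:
U(w, l) = w²
q(u) = √(4 + u)
(q((6 + 4)*(-4 - 5))*(-10))*T(6) = (√(4 + (6 + 4)*(-4 - 5))*(-10))*6 = (√(4 + 10*(-9))*(-10))*6 = (√(4 - 90)*(-10))*6 = (√(-86)*(-10))*6 = ((I*√86)*(-10))*6 = -10*I*√86*6 = -60*I*√86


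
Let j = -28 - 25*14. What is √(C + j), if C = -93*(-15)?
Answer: 3*√113 ≈ 31.890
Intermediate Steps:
j = -378 (j = -28 - 350 = -378)
C = 1395
√(C + j) = √(1395 - 378) = √1017 = 3*√113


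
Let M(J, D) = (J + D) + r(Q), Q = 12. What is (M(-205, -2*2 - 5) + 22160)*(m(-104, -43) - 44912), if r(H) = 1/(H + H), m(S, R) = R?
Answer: -7892674425/8 ≈ -9.8658e+8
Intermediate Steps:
r(H) = 1/(2*H)
M(J, D) = 1/24 + D + J (M(J, D) = (J + D) + (½)/12 = (D + J) + (½)*(1/12) = (D + J) + 1/24 = 1/24 + D + J)
(M(-205, -2*2 - 5) + 22160)*(m(-104, -43) - 44912) = ((1/24 + (-2*2 - 5) - 205) + 22160)*(-43 - 44912) = ((1/24 + (-4 - 5) - 205) + 22160)*(-44955) = ((1/24 - 9 - 205) + 22160)*(-44955) = (-5135/24 + 22160)*(-44955) = (526705/24)*(-44955) = -7892674425/8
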